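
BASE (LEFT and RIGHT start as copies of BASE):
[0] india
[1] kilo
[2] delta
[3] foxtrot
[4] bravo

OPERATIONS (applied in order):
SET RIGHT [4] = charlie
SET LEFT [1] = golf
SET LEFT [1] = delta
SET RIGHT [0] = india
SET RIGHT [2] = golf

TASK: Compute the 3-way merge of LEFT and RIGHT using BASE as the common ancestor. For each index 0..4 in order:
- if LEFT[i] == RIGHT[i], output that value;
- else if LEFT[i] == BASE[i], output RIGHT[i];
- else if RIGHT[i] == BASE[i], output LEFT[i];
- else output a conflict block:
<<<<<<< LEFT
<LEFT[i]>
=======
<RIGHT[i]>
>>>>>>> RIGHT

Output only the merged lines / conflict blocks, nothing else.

Final LEFT:  [india, delta, delta, foxtrot, bravo]
Final RIGHT: [india, kilo, golf, foxtrot, charlie]
i=0: L=india R=india -> agree -> india
i=1: L=delta, R=kilo=BASE -> take LEFT -> delta
i=2: L=delta=BASE, R=golf -> take RIGHT -> golf
i=3: L=foxtrot R=foxtrot -> agree -> foxtrot
i=4: L=bravo=BASE, R=charlie -> take RIGHT -> charlie

Answer: india
delta
golf
foxtrot
charlie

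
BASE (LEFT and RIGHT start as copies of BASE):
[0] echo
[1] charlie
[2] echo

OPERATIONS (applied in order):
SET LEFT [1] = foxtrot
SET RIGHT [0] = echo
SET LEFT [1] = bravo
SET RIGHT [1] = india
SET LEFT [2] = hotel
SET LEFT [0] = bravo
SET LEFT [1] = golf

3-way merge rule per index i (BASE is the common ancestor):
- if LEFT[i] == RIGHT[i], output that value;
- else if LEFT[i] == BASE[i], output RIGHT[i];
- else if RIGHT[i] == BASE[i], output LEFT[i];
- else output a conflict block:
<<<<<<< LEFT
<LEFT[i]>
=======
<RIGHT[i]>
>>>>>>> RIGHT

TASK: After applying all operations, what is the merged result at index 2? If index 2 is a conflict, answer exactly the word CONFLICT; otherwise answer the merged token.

Answer: hotel

Derivation:
Final LEFT:  [bravo, golf, hotel]
Final RIGHT: [echo, india, echo]
i=0: L=bravo, R=echo=BASE -> take LEFT -> bravo
i=1: BASE=charlie L=golf R=india all differ -> CONFLICT
i=2: L=hotel, R=echo=BASE -> take LEFT -> hotel
Index 2 -> hotel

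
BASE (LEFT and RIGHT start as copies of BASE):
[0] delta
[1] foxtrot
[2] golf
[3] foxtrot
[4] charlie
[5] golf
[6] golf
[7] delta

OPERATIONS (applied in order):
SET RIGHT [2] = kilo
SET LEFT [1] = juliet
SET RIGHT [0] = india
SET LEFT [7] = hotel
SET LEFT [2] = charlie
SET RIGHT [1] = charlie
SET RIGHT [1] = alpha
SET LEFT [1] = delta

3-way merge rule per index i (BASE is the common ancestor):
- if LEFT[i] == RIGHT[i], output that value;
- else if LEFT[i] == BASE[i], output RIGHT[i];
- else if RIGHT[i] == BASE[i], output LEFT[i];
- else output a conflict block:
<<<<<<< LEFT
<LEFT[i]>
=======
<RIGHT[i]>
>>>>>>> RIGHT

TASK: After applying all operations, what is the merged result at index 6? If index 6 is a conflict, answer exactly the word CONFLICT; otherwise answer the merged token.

Final LEFT:  [delta, delta, charlie, foxtrot, charlie, golf, golf, hotel]
Final RIGHT: [india, alpha, kilo, foxtrot, charlie, golf, golf, delta]
i=0: L=delta=BASE, R=india -> take RIGHT -> india
i=1: BASE=foxtrot L=delta R=alpha all differ -> CONFLICT
i=2: BASE=golf L=charlie R=kilo all differ -> CONFLICT
i=3: L=foxtrot R=foxtrot -> agree -> foxtrot
i=4: L=charlie R=charlie -> agree -> charlie
i=5: L=golf R=golf -> agree -> golf
i=6: L=golf R=golf -> agree -> golf
i=7: L=hotel, R=delta=BASE -> take LEFT -> hotel
Index 6 -> golf

Answer: golf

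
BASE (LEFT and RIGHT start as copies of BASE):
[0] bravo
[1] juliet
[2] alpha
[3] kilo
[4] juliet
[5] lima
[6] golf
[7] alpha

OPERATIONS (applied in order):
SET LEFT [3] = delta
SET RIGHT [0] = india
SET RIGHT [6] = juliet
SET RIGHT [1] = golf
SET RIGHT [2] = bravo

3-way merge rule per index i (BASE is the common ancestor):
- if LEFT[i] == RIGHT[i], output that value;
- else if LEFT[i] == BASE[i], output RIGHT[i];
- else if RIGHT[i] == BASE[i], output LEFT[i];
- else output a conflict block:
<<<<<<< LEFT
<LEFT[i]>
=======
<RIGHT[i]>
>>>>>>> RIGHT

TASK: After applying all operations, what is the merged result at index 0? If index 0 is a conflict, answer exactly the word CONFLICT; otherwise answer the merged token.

Final LEFT:  [bravo, juliet, alpha, delta, juliet, lima, golf, alpha]
Final RIGHT: [india, golf, bravo, kilo, juliet, lima, juliet, alpha]
i=0: L=bravo=BASE, R=india -> take RIGHT -> india
i=1: L=juliet=BASE, R=golf -> take RIGHT -> golf
i=2: L=alpha=BASE, R=bravo -> take RIGHT -> bravo
i=3: L=delta, R=kilo=BASE -> take LEFT -> delta
i=4: L=juliet R=juliet -> agree -> juliet
i=5: L=lima R=lima -> agree -> lima
i=6: L=golf=BASE, R=juliet -> take RIGHT -> juliet
i=7: L=alpha R=alpha -> agree -> alpha
Index 0 -> india

Answer: india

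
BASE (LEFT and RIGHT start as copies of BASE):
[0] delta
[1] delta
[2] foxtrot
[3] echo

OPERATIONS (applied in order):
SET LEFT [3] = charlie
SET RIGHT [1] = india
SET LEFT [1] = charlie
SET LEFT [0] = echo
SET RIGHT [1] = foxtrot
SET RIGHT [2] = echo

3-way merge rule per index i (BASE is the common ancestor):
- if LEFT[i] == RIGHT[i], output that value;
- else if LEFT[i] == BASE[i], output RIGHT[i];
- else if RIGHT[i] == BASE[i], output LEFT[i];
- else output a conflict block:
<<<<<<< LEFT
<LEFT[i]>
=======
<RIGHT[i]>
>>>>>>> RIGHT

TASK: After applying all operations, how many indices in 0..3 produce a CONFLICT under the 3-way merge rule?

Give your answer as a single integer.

Final LEFT:  [echo, charlie, foxtrot, charlie]
Final RIGHT: [delta, foxtrot, echo, echo]
i=0: L=echo, R=delta=BASE -> take LEFT -> echo
i=1: BASE=delta L=charlie R=foxtrot all differ -> CONFLICT
i=2: L=foxtrot=BASE, R=echo -> take RIGHT -> echo
i=3: L=charlie, R=echo=BASE -> take LEFT -> charlie
Conflict count: 1

Answer: 1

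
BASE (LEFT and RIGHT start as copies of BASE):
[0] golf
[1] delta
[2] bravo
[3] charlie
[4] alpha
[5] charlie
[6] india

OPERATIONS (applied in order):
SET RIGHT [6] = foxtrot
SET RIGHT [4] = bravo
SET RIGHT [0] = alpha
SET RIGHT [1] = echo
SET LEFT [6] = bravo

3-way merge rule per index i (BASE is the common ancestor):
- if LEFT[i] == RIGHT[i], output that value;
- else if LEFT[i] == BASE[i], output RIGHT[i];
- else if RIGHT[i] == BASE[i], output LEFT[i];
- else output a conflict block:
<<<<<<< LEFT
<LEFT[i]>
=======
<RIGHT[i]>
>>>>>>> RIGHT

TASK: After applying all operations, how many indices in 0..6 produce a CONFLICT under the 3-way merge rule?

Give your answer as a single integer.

Answer: 1

Derivation:
Final LEFT:  [golf, delta, bravo, charlie, alpha, charlie, bravo]
Final RIGHT: [alpha, echo, bravo, charlie, bravo, charlie, foxtrot]
i=0: L=golf=BASE, R=alpha -> take RIGHT -> alpha
i=1: L=delta=BASE, R=echo -> take RIGHT -> echo
i=2: L=bravo R=bravo -> agree -> bravo
i=3: L=charlie R=charlie -> agree -> charlie
i=4: L=alpha=BASE, R=bravo -> take RIGHT -> bravo
i=5: L=charlie R=charlie -> agree -> charlie
i=6: BASE=india L=bravo R=foxtrot all differ -> CONFLICT
Conflict count: 1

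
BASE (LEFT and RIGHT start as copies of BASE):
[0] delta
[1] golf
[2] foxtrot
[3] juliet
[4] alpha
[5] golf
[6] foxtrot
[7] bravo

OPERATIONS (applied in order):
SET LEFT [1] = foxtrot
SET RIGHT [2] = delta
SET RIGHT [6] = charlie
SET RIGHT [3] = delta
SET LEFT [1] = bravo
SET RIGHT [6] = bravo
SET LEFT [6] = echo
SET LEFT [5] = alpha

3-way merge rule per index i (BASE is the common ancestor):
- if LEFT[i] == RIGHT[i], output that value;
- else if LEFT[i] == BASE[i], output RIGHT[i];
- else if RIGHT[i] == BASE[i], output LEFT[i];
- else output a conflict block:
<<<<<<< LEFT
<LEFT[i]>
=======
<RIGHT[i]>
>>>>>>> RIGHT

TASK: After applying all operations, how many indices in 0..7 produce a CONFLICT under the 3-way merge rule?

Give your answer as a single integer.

Final LEFT:  [delta, bravo, foxtrot, juliet, alpha, alpha, echo, bravo]
Final RIGHT: [delta, golf, delta, delta, alpha, golf, bravo, bravo]
i=0: L=delta R=delta -> agree -> delta
i=1: L=bravo, R=golf=BASE -> take LEFT -> bravo
i=2: L=foxtrot=BASE, R=delta -> take RIGHT -> delta
i=3: L=juliet=BASE, R=delta -> take RIGHT -> delta
i=4: L=alpha R=alpha -> agree -> alpha
i=5: L=alpha, R=golf=BASE -> take LEFT -> alpha
i=6: BASE=foxtrot L=echo R=bravo all differ -> CONFLICT
i=7: L=bravo R=bravo -> agree -> bravo
Conflict count: 1

Answer: 1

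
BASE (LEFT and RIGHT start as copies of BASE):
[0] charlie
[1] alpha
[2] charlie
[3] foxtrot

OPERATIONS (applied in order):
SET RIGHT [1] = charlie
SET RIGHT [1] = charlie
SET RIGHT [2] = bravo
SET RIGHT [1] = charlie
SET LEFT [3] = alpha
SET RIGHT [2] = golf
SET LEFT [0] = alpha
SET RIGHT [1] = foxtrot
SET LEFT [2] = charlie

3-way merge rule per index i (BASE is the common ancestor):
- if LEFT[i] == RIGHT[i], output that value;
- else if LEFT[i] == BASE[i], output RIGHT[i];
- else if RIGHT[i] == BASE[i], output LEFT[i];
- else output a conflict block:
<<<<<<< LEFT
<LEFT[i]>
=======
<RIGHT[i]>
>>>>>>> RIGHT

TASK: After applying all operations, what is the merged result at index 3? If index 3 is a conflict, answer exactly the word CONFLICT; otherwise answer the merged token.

Final LEFT:  [alpha, alpha, charlie, alpha]
Final RIGHT: [charlie, foxtrot, golf, foxtrot]
i=0: L=alpha, R=charlie=BASE -> take LEFT -> alpha
i=1: L=alpha=BASE, R=foxtrot -> take RIGHT -> foxtrot
i=2: L=charlie=BASE, R=golf -> take RIGHT -> golf
i=3: L=alpha, R=foxtrot=BASE -> take LEFT -> alpha
Index 3 -> alpha

Answer: alpha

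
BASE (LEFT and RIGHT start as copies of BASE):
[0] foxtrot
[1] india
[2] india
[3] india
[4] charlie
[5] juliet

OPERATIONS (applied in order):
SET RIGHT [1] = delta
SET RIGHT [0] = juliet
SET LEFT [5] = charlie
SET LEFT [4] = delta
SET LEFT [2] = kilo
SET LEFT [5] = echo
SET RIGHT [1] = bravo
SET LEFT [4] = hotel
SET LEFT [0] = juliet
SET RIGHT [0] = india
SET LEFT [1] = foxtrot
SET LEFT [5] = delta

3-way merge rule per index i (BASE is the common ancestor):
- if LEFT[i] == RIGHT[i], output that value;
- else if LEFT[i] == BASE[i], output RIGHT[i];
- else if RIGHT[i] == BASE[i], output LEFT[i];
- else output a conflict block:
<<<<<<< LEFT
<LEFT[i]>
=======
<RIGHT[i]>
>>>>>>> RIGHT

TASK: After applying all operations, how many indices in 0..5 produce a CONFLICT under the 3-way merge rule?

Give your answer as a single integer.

Answer: 2

Derivation:
Final LEFT:  [juliet, foxtrot, kilo, india, hotel, delta]
Final RIGHT: [india, bravo, india, india, charlie, juliet]
i=0: BASE=foxtrot L=juliet R=india all differ -> CONFLICT
i=1: BASE=india L=foxtrot R=bravo all differ -> CONFLICT
i=2: L=kilo, R=india=BASE -> take LEFT -> kilo
i=3: L=india R=india -> agree -> india
i=4: L=hotel, R=charlie=BASE -> take LEFT -> hotel
i=5: L=delta, R=juliet=BASE -> take LEFT -> delta
Conflict count: 2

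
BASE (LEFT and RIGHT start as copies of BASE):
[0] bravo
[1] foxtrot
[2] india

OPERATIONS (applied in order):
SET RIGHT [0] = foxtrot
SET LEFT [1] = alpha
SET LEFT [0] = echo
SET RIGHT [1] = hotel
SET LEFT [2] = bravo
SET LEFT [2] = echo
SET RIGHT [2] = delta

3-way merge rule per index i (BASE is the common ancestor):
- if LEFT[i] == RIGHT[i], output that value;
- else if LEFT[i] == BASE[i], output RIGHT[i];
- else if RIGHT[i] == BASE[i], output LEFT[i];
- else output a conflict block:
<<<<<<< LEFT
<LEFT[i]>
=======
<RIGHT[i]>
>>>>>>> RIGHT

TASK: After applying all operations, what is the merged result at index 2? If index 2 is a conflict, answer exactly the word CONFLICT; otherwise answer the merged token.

Answer: CONFLICT

Derivation:
Final LEFT:  [echo, alpha, echo]
Final RIGHT: [foxtrot, hotel, delta]
i=0: BASE=bravo L=echo R=foxtrot all differ -> CONFLICT
i=1: BASE=foxtrot L=alpha R=hotel all differ -> CONFLICT
i=2: BASE=india L=echo R=delta all differ -> CONFLICT
Index 2 -> CONFLICT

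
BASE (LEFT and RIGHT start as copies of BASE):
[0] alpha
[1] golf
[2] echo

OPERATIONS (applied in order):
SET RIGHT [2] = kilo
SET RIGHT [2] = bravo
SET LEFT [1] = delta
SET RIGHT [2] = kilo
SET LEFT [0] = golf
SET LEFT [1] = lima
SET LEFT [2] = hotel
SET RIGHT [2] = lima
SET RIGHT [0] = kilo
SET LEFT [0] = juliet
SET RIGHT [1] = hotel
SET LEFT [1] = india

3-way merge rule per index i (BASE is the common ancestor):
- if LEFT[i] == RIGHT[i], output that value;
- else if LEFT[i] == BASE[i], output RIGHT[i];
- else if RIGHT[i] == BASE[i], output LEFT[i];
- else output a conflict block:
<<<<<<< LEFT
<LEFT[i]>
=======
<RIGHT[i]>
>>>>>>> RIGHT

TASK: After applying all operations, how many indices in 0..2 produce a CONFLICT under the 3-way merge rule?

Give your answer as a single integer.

Final LEFT:  [juliet, india, hotel]
Final RIGHT: [kilo, hotel, lima]
i=0: BASE=alpha L=juliet R=kilo all differ -> CONFLICT
i=1: BASE=golf L=india R=hotel all differ -> CONFLICT
i=2: BASE=echo L=hotel R=lima all differ -> CONFLICT
Conflict count: 3

Answer: 3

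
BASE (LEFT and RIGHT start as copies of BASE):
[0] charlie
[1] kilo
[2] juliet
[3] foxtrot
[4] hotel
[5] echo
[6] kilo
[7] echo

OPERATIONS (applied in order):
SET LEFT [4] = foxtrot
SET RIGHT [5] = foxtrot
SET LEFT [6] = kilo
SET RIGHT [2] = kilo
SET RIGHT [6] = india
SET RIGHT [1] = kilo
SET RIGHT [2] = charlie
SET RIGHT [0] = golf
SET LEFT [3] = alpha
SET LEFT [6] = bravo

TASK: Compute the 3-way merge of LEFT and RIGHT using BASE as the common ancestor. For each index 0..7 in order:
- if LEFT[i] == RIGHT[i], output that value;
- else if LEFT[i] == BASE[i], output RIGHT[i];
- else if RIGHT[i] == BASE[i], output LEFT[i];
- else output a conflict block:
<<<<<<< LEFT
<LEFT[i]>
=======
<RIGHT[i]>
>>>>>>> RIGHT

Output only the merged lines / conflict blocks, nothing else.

Final LEFT:  [charlie, kilo, juliet, alpha, foxtrot, echo, bravo, echo]
Final RIGHT: [golf, kilo, charlie, foxtrot, hotel, foxtrot, india, echo]
i=0: L=charlie=BASE, R=golf -> take RIGHT -> golf
i=1: L=kilo R=kilo -> agree -> kilo
i=2: L=juliet=BASE, R=charlie -> take RIGHT -> charlie
i=3: L=alpha, R=foxtrot=BASE -> take LEFT -> alpha
i=4: L=foxtrot, R=hotel=BASE -> take LEFT -> foxtrot
i=5: L=echo=BASE, R=foxtrot -> take RIGHT -> foxtrot
i=6: BASE=kilo L=bravo R=india all differ -> CONFLICT
i=7: L=echo R=echo -> agree -> echo

Answer: golf
kilo
charlie
alpha
foxtrot
foxtrot
<<<<<<< LEFT
bravo
=======
india
>>>>>>> RIGHT
echo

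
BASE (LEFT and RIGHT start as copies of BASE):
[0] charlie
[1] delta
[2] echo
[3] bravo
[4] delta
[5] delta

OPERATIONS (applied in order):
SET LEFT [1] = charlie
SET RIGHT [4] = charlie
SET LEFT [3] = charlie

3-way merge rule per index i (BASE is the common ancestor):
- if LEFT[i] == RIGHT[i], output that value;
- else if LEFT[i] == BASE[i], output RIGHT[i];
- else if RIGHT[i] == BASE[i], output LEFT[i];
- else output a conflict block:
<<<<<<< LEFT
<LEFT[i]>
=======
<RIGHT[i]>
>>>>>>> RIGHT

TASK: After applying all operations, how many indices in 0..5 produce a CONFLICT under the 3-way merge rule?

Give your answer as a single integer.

Final LEFT:  [charlie, charlie, echo, charlie, delta, delta]
Final RIGHT: [charlie, delta, echo, bravo, charlie, delta]
i=0: L=charlie R=charlie -> agree -> charlie
i=1: L=charlie, R=delta=BASE -> take LEFT -> charlie
i=2: L=echo R=echo -> agree -> echo
i=3: L=charlie, R=bravo=BASE -> take LEFT -> charlie
i=4: L=delta=BASE, R=charlie -> take RIGHT -> charlie
i=5: L=delta R=delta -> agree -> delta
Conflict count: 0

Answer: 0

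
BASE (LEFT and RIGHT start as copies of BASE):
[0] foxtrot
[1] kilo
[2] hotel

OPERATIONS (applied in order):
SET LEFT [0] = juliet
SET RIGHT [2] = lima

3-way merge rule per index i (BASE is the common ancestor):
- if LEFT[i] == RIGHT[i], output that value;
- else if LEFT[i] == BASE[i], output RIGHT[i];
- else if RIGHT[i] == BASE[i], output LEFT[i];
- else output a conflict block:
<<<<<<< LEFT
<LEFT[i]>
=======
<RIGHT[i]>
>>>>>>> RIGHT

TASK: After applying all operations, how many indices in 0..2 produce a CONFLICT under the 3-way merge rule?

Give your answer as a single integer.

Final LEFT:  [juliet, kilo, hotel]
Final RIGHT: [foxtrot, kilo, lima]
i=0: L=juliet, R=foxtrot=BASE -> take LEFT -> juliet
i=1: L=kilo R=kilo -> agree -> kilo
i=2: L=hotel=BASE, R=lima -> take RIGHT -> lima
Conflict count: 0

Answer: 0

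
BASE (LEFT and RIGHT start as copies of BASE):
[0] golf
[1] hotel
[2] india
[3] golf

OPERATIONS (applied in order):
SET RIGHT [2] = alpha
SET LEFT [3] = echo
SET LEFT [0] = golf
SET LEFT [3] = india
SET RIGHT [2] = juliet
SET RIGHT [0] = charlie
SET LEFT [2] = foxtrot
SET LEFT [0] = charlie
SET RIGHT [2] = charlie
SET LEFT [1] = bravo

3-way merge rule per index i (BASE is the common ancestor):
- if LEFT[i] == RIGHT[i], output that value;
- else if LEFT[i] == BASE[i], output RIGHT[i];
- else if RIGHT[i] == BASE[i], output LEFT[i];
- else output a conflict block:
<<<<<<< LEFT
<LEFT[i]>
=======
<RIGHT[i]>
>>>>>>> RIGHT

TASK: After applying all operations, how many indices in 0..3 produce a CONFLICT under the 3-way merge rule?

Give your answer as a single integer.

Answer: 1

Derivation:
Final LEFT:  [charlie, bravo, foxtrot, india]
Final RIGHT: [charlie, hotel, charlie, golf]
i=0: L=charlie R=charlie -> agree -> charlie
i=1: L=bravo, R=hotel=BASE -> take LEFT -> bravo
i=2: BASE=india L=foxtrot R=charlie all differ -> CONFLICT
i=3: L=india, R=golf=BASE -> take LEFT -> india
Conflict count: 1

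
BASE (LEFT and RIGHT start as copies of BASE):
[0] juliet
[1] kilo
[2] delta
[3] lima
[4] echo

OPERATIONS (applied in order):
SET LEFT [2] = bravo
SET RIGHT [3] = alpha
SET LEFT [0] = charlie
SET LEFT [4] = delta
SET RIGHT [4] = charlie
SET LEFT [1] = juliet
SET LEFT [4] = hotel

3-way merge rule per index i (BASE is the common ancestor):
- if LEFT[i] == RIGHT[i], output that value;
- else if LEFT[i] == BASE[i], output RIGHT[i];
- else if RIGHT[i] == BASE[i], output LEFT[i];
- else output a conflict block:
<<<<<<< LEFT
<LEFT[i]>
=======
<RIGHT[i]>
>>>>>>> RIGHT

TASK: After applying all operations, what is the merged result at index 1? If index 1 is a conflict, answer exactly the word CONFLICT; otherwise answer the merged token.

Answer: juliet

Derivation:
Final LEFT:  [charlie, juliet, bravo, lima, hotel]
Final RIGHT: [juliet, kilo, delta, alpha, charlie]
i=0: L=charlie, R=juliet=BASE -> take LEFT -> charlie
i=1: L=juliet, R=kilo=BASE -> take LEFT -> juliet
i=2: L=bravo, R=delta=BASE -> take LEFT -> bravo
i=3: L=lima=BASE, R=alpha -> take RIGHT -> alpha
i=4: BASE=echo L=hotel R=charlie all differ -> CONFLICT
Index 1 -> juliet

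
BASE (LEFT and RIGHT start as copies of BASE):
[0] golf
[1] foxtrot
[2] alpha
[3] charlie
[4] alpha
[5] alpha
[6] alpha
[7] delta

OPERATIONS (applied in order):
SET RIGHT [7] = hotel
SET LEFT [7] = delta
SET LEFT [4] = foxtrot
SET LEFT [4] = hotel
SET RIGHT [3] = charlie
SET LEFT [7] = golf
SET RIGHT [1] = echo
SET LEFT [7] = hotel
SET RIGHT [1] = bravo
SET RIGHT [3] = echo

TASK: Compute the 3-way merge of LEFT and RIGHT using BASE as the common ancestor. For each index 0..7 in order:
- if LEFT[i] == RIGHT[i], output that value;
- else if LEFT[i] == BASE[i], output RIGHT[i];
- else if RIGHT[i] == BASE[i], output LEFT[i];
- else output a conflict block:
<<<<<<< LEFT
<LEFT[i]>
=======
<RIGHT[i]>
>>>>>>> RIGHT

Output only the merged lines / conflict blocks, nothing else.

Answer: golf
bravo
alpha
echo
hotel
alpha
alpha
hotel

Derivation:
Final LEFT:  [golf, foxtrot, alpha, charlie, hotel, alpha, alpha, hotel]
Final RIGHT: [golf, bravo, alpha, echo, alpha, alpha, alpha, hotel]
i=0: L=golf R=golf -> agree -> golf
i=1: L=foxtrot=BASE, R=bravo -> take RIGHT -> bravo
i=2: L=alpha R=alpha -> agree -> alpha
i=3: L=charlie=BASE, R=echo -> take RIGHT -> echo
i=4: L=hotel, R=alpha=BASE -> take LEFT -> hotel
i=5: L=alpha R=alpha -> agree -> alpha
i=6: L=alpha R=alpha -> agree -> alpha
i=7: L=hotel R=hotel -> agree -> hotel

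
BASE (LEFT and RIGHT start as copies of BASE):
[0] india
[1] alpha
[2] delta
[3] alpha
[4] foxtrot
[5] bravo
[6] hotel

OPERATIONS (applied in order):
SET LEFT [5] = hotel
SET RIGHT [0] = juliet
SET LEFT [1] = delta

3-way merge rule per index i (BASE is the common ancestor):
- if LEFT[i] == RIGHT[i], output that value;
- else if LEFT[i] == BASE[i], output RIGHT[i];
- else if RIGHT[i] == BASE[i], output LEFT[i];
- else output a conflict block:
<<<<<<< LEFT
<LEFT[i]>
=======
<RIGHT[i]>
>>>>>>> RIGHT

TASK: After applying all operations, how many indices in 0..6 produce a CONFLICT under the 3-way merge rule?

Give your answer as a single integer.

Final LEFT:  [india, delta, delta, alpha, foxtrot, hotel, hotel]
Final RIGHT: [juliet, alpha, delta, alpha, foxtrot, bravo, hotel]
i=0: L=india=BASE, R=juliet -> take RIGHT -> juliet
i=1: L=delta, R=alpha=BASE -> take LEFT -> delta
i=2: L=delta R=delta -> agree -> delta
i=3: L=alpha R=alpha -> agree -> alpha
i=4: L=foxtrot R=foxtrot -> agree -> foxtrot
i=5: L=hotel, R=bravo=BASE -> take LEFT -> hotel
i=6: L=hotel R=hotel -> agree -> hotel
Conflict count: 0

Answer: 0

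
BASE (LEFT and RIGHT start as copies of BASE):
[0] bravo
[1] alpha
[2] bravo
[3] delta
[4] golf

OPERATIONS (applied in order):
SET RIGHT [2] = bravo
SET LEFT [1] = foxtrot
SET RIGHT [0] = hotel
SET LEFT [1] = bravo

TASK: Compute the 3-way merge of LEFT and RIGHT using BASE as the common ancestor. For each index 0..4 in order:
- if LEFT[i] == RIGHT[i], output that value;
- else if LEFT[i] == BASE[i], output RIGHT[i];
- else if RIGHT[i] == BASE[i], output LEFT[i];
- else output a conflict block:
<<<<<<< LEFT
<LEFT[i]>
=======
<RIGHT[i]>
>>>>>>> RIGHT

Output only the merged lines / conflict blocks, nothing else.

Answer: hotel
bravo
bravo
delta
golf

Derivation:
Final LEFT:  [bravo, bravo, bravo, delta, golf]
Final RIGHT: [hotel, alpha, bravo, delta, golf]
i=0: L=bravo=BASE, R=hotel -> take RIGHT -> hotel
i=1: L=bravo, R=alpha=BASE -> take LEFT -> bravo
i=2: L=bravo R=bravo -> agree -> bravo
i=3: L=delta R=delta -> agree -> delta
i=4: L=golf R=golf -> agree -> golf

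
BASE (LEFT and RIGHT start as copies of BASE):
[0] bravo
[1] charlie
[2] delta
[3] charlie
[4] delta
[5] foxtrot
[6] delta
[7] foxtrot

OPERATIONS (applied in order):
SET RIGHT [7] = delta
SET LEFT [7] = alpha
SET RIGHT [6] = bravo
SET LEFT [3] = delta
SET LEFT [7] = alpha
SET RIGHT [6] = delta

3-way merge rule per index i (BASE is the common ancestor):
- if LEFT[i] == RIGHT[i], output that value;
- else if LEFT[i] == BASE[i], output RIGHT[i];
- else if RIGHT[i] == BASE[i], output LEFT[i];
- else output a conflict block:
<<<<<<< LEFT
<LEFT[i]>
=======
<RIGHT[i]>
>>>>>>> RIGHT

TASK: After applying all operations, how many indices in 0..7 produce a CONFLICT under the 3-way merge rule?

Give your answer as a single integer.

Final LEFT:  [bravo, charlie, delta, delta, delta, foxtrot, delta, alpha]
Final RIGHT: [bravo, charlie, delta, charlie, delta, foxtrot, delta, delta]
i=0: L=bravo R=bravo -> agree -> bravo
i=1: L=charlie R=charlie -> agree -> charlie
i=2: L=delta R=delta -> agree -> delta
i=3: L=delta, R=charlie=BASE -> take LEFT -> delta
i=4: L=delta R=delta -> agree -> delta
i=5: L=foxtrot R=foxtrot -> agree -> foxtrot
i=6: L=delta R=delta -> agree -> delta
i=7: BASE=foxtrot L=alpha R=delta all differ -> CONFLICT
Conflict count: 1

Answer: 1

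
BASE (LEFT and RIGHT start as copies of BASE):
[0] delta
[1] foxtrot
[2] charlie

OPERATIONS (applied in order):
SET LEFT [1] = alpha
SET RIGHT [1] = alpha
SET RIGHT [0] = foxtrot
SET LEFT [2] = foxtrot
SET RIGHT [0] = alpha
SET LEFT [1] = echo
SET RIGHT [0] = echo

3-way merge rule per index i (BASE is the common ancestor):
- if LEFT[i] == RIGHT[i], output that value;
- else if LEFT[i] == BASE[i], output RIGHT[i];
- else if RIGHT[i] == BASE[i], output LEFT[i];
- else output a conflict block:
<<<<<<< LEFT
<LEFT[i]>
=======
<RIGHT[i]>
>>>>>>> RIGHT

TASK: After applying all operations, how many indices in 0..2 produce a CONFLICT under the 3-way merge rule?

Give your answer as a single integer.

Final LEFT:  [delta, echo, foxtrot]
Final RIGHT: [echo, alpha, charlie]
i=0: L=delta=BASE, R=echo -> take RIGHT -> echo
i=1: BASE=foxtrot L=echo R=alpha all differ -> CONFLICT
i=2: L=foxtrot, R=charlie=BASE -> take LEFT -> foxtrot
Conflict count: 1

Answer: 1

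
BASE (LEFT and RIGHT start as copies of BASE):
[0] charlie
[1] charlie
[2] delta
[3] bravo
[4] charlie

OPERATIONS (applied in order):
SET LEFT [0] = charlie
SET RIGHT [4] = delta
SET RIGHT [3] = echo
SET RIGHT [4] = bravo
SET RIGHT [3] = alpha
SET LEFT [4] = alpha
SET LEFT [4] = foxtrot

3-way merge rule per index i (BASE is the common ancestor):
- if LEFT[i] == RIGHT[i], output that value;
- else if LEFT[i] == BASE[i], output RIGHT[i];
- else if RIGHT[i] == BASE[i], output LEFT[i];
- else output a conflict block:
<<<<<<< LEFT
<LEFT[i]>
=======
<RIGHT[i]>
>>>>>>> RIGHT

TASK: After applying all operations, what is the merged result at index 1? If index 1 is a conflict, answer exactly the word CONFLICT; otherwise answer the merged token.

Final LEFT:  [charlie, charlie, delta, bravo, foxtrot]
Final RIGHT: [charlie, charlie, delta, alpha, bravo]
i=0: L=charlie R=charlie -> agree -> charlie
i=1: L=charlie R=charlie -> agree -> charlie
i=2: L=delta R=delta -> agree -> delta
i=3: L=bravo=BASE, R=alpha -> take RIGHT -> alpha
i=4: BASE=charlie L=foxtrot R=bravo all differ -> CONFLICT
Index 1 -> charlie

Answer: charlie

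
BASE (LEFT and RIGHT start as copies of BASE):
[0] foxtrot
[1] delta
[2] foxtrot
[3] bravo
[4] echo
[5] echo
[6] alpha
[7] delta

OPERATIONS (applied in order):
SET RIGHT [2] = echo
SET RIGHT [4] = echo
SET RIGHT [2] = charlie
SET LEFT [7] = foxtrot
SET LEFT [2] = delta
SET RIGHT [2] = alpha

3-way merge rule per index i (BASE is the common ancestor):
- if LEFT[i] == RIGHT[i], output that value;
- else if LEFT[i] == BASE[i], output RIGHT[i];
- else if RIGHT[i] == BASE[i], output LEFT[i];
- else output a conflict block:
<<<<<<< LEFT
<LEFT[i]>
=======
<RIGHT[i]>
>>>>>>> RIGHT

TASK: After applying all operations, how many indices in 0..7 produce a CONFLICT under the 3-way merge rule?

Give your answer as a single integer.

Answer: 1

Derivation:
Final LEFT:  [foxtrot, delta, delta, bravo, echo, echo, alpha, foxtrot]
Final RIGHT: [foxtrot, delta, alpha, bravo, echo, echo, alpha, delta]
i=0: L=foxtrot R=foxtrot -> agree -> foxtrot
i=1: L=delta R=delta -> agree -> delta
i=2: BASE=foxtrot L=delta R=alpha all differ -> CONFLICT
i=3: L=bravo R=bravo -> agree -> bravo
i=4: L=echo R=echo -> agree -> echo
i=5: L=echo R=echo -> agree -> echo
i=6: L=alpha R=alpha -> agree -> alpha
i=7: L=foxtrot, R=delta=BASE -> take LEFT -> foxtrot
Conflict count: 1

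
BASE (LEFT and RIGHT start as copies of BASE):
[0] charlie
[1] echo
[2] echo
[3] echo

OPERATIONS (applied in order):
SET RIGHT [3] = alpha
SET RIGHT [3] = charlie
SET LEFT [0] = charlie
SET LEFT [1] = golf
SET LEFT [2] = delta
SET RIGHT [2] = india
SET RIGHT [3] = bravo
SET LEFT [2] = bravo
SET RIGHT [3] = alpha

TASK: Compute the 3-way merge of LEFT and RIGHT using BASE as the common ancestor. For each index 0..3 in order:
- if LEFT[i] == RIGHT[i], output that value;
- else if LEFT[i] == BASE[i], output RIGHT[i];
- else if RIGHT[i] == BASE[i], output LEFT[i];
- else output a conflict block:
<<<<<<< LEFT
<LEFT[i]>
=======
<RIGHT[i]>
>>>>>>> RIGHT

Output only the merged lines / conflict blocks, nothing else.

Final LEFT:  [charlie, golf, bravo, echo]
Final RIGHT: [charlie, echo, india, alpha]
i=0: L=charlie R=charlie -> agree -> charlie
i=1: L=golf, R=echo=BASE -> take LEFT -> golf
i=2: BASE=echo L=bravo R=india all differ -> CONFLICT
i=3: L=echo=BASE, R=alpha -> take RIGHT -> alpha

Answer: charlie
golf
<<<<<<< LEFT
bravo
=======
india
>>>>>>> RIGHT
alpha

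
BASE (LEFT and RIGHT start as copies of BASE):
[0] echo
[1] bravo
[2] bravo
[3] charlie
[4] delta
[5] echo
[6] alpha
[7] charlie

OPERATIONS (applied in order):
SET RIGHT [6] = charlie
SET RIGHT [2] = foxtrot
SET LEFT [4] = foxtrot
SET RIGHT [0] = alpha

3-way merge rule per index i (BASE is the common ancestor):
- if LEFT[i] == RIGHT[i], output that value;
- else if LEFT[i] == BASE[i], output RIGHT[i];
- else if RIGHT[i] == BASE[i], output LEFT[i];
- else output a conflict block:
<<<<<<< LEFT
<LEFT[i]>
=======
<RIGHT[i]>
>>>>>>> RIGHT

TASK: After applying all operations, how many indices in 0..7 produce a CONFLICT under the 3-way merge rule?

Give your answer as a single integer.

Answer: 0

Derivation:
Final LEFT:  [echo, bravo, bravo, charlie, foxtrot, echo, alpha, charlie]
Final RIGHT: [alpha, bravo, foxtrot, charlie, delta, echo, charlie, charlie]
i=0: L=echo=BASE, R=alpha -> take RIGHT -> alpha
i=1: L=bravo R=bravo -> agree -> bravo
i=2: L=bravo=BASE, R=foxtrot -> take RIGHT -> foxtrot
i=3: L=charlie R=charlie -> agree -> charlie
i=4: L=foxtrot, R=delta=BASE -> take LEFT -> foxtrot
i=5: L=echo R=echo -> agree -> echo
i=6: L=alpha=BASE, R=charlie -> take RIGHT -> charlie
i=7: L=charlie R=charlie -> agree -> charlie
Conflict count: 0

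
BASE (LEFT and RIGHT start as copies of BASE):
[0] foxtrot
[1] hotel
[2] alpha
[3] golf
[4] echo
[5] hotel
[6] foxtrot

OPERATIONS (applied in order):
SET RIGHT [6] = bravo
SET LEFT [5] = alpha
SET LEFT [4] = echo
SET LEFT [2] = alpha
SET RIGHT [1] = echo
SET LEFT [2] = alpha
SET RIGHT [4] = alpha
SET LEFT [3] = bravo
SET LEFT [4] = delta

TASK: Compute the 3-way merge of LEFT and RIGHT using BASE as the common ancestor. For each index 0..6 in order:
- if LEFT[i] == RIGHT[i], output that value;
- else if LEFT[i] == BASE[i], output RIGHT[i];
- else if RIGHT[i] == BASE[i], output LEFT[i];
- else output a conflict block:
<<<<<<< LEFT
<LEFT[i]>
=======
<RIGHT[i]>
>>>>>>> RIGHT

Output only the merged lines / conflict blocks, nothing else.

Final LEFT:  [foxtrot, hotel, alpha, bravo, delta, alpha, foxtrot]
Final RIGHT: [foxtrot, echo, alpha, golf, alpha, hotel, bravo]
i=0: L=foxtrot R=foxtrot -> agree -> foxtrot
i=1: L=hotel=BASE, R=echo -> take RIGHT -> echo
i=2: L=alpha R=alpha -> agree -> alpha
i=3: L=bravo, R=golf=BASE -> take LEFT -> bravo
i=4: BASE=echo L=delta R=alpha all differ -> CONFLICT
i=5: L=alpha, R=hotel=BASE -> take LEFT -> alpha
i=6: L=foxtrot=BASE, R=bravo -> take RIGHT -> bravo

Answer: foxtrot
echo
alpha
bravo
<<<<<<< LEFT
delta
=======
alpha
>>>>>>> RIGHT
alpha
bravo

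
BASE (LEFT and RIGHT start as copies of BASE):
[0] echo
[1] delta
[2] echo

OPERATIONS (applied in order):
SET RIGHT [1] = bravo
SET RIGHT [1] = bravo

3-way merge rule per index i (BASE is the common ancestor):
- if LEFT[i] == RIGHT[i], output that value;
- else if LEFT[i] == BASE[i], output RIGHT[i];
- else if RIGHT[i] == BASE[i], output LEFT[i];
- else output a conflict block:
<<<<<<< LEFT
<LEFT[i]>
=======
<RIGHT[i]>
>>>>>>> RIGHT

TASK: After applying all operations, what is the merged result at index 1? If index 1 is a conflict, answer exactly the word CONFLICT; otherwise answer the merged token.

Answer: bravo

Derivation:
Final LEFT:  [echo, delta, echo]
Final RIGHT: [echo, bravo, echo]
i=0: L=echo R=echo -> agree -> echo
i=1: L=delta=BASE, R=bravo -> take RIGHT -> bravo
i=2: L=echo R=echo -> agree -> echo
Index 1 -> bravo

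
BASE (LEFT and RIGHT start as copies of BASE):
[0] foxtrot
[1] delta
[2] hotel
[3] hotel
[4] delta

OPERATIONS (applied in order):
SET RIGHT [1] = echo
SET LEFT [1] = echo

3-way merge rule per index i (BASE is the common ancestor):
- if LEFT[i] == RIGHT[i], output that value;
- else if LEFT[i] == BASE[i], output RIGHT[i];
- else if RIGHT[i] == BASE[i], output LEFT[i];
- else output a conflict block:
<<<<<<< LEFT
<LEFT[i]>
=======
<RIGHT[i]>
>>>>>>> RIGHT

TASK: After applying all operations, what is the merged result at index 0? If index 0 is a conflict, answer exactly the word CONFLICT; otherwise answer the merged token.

Answer: foxtrot

Derivation:
Final LEFT:  [foxtrot, echo, hotel, hotel, delta]
Final RIGHT: [foxtrot, echo, hotel, hotel, delta]
i=0: L=foxtrot R=foxtrot -> agree -> foxtrot
i=1: L=echo R=echo -> agree -> echo
i=2: L=hotel R=hotel -> agree -> hotel
i=3: L=hotel R=hotel -> agree -> hotel
i=4: L=delta R=delta -> agree -> delta
Index 0 -> foxtrot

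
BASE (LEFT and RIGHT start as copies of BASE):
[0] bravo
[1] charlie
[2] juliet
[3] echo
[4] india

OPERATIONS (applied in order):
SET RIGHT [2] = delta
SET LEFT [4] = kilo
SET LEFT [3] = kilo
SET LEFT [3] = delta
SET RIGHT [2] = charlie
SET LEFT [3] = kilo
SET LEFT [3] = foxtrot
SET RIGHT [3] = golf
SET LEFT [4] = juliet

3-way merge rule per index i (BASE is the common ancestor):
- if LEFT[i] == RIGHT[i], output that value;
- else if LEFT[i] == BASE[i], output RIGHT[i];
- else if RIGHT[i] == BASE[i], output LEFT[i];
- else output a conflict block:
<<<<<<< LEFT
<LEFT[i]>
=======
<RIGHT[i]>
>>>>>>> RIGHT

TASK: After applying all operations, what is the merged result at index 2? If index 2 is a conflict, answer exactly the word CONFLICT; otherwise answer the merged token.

Final LEFT:  [bravo, charlie, juliet, foxtrot, juliet]
Final RIGHT: [bravo, charlie, charlie, golf, india]
i=0: L=bravo R=bravo -> agree -> bravo
i=1: L=charlie R=charlie -> agree -> charlie
i=2: L=juliet=BASE, R=charlie -> take RIGHT -> charlie
i=3: BASE=echo L=foxtrot R=golf all differ -> CONFLICT
i=4: L=juliet, R=india=BASE -> take LEFT -> juliet
Index 2 -> charlie

Answer: charlie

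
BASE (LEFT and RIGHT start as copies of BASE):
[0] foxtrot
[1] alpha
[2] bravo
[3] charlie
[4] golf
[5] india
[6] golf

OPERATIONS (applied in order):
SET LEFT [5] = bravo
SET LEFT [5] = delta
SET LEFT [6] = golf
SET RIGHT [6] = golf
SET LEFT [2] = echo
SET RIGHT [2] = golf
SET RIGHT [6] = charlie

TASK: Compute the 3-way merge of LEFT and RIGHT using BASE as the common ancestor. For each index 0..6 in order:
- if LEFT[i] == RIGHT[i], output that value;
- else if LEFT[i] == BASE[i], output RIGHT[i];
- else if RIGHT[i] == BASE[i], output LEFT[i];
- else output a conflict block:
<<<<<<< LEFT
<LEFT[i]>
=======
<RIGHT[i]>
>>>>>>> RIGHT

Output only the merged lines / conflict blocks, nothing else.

Answer: foxtrot
alpha
<<<<<<< LEFT
echo
=======
golf
>>>>>>> RIGHT
charlie
golf
delta
charlie

Derivation:
Final LEFT:  [foxtrot, alpha, echo, charlie, golf, delta, golf]
Final RIGHT: [foxtrot, alpha, golf, charlie, golf, india, charlie]
i=0: L=foxtrot R=foxtrot -> agree -> foxtrot
i=1: L=alpha R=alpha -> agree -> alpha
i=2: BASE=bravo L=echo R=golf all differ -> CONFLICT
i=3: L=charlie R=charlie -> agree -> charlie
i=4: L=golf R=golf -> agree -> golf
i=5: L=delta, R=india=BASE -> take LEFT -> delta
i=6: L=golf=BASE, R=charlie -> take RIGHT -> charlie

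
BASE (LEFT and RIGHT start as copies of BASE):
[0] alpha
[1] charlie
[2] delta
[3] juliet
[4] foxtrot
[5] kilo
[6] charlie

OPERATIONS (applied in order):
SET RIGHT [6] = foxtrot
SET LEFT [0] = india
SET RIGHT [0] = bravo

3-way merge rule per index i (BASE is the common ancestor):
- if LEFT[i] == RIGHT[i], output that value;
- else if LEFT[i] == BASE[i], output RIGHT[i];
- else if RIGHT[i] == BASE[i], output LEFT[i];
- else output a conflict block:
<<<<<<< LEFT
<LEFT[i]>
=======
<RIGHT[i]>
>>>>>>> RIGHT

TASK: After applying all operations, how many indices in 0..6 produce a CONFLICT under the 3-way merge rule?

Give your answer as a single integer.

Final LEFT:  [india, charlie, delta, juliet, foxtrot, kilo, charlie]
Final RIGHT: [bravo, charlie, delta, juliet, foxtrot, kilo, foxtrot]
i=0: BASE=alpha L=india R=bravo all differ -> CONFLICT
i=1: L=charlie R=charlie -> agree -> charlie
i=2: L=delta R=delta -> agree -> delta
i=3: L=juliet R=juliet -> agree -> juliet
i=4: L=foxtrot R=foxtrot -> agree -> foxtrot
i=5: L=kilo R=kilo -> agree -> kilo
i=6: L=charlie=BASE, R=foxtrot -> take RIGHT -> foxtrot
Conflict count: 1

Answer: 1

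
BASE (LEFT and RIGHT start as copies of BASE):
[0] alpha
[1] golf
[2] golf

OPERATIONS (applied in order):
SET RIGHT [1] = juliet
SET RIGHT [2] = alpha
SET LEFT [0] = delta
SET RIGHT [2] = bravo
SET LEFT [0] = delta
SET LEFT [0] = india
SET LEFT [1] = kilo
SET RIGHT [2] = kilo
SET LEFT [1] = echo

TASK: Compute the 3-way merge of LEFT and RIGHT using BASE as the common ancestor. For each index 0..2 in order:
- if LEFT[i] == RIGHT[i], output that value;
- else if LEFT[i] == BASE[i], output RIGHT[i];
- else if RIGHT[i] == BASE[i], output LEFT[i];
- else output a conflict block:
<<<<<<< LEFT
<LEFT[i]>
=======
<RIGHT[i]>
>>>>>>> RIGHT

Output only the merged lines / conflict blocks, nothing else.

Answer: india
<<<<<<< LEFT
echo
=======
juliet
>>>>>>> RIGHT
kilo

Derivation:
Final LEFT:  [india, echo, golf]
Final RIGHT: [alpha, juliet, kilo]
i=0: L=india, R=alpha=BASE -> take LEFT -> india
i=1: BASE=golf L=echo R=juliet all differ -> CONFLICT
i=2: L=golf=BASE, R=kilo -> take RIGHT -> kilo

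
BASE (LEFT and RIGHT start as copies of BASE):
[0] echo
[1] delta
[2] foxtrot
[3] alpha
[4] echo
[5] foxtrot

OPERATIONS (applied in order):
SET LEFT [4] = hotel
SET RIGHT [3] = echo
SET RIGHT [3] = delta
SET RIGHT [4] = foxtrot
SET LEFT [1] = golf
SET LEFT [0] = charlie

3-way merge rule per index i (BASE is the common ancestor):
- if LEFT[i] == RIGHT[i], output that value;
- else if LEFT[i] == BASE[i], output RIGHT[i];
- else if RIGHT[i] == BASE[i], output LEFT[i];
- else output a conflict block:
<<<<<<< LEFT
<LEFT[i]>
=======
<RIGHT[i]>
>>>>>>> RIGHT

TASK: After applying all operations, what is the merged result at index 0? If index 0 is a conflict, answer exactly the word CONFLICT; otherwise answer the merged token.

Answer: charlie

Derivation:
Final LEFT:  [charlie, golf, foxtrot, alpha, hotel, foxtrot]
Final RIGHT: [echo, delta, foxtrot, delta, foxtrot, foxtrot]
i=0: L=charlie, R=echo=BASE -> take LEFT -> charlie
i=1: L=golf, R=delta=BASE -> take LEFT -> golf
i=2: L=foxtrot R=foxtrot -> agree -> foxtrot
i=3: L=alpha=BASE, R=delta -> take RIGHT -> delta
i=4: BASE=echo L=hotel R=foxtrot all differ -> CONFLICT
i=5: L=foxtrot R=foxtrot -> agree -> foxtrot
Index 0 -> charlie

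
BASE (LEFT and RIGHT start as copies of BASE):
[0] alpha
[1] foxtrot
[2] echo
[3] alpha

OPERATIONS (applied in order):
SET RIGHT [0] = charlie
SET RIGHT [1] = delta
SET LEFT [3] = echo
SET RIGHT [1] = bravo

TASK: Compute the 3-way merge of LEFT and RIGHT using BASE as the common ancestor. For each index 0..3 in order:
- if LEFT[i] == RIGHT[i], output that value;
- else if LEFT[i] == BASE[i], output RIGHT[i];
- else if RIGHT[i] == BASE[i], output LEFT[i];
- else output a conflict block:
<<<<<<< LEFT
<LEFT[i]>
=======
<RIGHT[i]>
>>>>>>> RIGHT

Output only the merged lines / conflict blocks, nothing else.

Final LEFT:  [alpha, foxtrot, echo, echo]
Final RIGHT: [charlie, bravo, echo, alpha]
i=0: L=alpha=BASE, R=charlie -> take RIGHT -> charlie
i=1: L=foxtrot=BASE, R=bravo -> take RIGHT -> bravo
i=2: L=echo R=echo -> agree -> echo
i=3: L=echo, R=alpha=BASE -> take LEFT -> echo

Answer: charlie
bravo
echo
echo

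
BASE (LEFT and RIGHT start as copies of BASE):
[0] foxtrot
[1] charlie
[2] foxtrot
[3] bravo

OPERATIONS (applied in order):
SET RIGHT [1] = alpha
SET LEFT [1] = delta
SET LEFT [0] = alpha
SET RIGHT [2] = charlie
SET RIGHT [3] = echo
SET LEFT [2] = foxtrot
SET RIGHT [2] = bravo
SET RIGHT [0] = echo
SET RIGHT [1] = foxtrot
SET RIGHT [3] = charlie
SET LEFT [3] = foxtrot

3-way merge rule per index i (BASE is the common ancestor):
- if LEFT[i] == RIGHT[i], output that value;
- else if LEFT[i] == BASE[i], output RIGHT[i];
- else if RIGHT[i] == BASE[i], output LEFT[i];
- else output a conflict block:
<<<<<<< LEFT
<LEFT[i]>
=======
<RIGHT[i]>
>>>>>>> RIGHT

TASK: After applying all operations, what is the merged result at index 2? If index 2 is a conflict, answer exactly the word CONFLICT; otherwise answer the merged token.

Answer: bravo

Derivation:
Final LEFT:  [alpha, delta, foxtrot, foxtrot]
Final RIGHT: [echo, foxtrot, bravo, charlie]
i=0: BASE=foxtrot L=alpha R=echo all differ -> CONFLICT
i=1: BASE=charlie L=delta R=foxtrot all differ -> CONFLICT
i=2: L=foxtrot=BASE, R=bravo -> take RIGHT -> bravo
i=3: BASE=bravo L=foxtrot R=charlie all differ -> CONFLICT
Index 2 -> bravo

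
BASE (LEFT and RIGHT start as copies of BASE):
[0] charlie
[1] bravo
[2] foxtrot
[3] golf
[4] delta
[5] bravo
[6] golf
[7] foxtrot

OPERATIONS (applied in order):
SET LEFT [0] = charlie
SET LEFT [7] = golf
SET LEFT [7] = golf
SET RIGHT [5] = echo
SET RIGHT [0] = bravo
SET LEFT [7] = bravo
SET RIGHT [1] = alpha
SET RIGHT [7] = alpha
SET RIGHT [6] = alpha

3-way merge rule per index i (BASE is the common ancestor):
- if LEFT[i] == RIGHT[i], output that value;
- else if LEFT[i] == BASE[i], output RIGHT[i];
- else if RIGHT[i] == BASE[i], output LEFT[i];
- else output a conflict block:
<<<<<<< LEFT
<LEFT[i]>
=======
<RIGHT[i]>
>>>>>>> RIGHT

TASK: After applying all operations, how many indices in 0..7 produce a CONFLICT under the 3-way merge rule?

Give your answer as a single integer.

Answer: 1

Derivation:
Final LEFT:  [charlie, bravo, foxtrot, golf, delta, bravo, golf, bravo]
Final RIGHT: [bravo, alpha, foxtrot, golf, delta, echo, alpha, alpha]
i=0: L=charlie=BASE, R=bravo -> take RIGHT -> bravo
i=1: L=bravo=BASE, R=alpha -> take RIGHT -> alpha
i=2: L=foxtrot R=foxtrot -> agree -> foxtrot
i=3: L=golf R=golf -> agree -> golf
i=4: L=delta R=delta -> agree -> delta
i=5: L=bravo=BASE, R=echo -> take RIGHT -> echo
i=6: L=golf=BASE, R=alpha -> take RIGHT -> alpha
i=7: BASE=foxtrot L=bravo R=alpha all differ -> CONFLICT
Conflict count: 1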